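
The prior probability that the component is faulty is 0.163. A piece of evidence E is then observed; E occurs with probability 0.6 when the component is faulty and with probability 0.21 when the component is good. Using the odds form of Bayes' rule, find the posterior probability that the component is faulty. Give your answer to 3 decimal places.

Prior odds = 0.163/(1−0.163) = 0.19474. In log-odds, ln(0.19474) = -1.6361.
Add log likelihood ratio: ln(2.8571) = 1.0498.
Posterior log-odds = -0.58625, so posterior odds = exp(-0.58625) = 0.55641. Converting, P(H|E) = 0.55641/1.5564 = 0.357.

Posterior probability ≈ 0.357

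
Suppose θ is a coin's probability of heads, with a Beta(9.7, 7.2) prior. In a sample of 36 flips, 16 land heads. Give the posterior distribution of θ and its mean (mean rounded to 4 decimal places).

Posterior: Beta(25.7, 27.2); mean ≈ 0.4858

Observing 16 successes and 20 failures updates Beta(9.7, 7.2) by adding the success and failure counts to the two shape parameters: α = 9.7+16 = 25.7, β = 7.2+20 = 27.2.
E[θ | data] = 25.7/(25.7+27.2) = 0.4858.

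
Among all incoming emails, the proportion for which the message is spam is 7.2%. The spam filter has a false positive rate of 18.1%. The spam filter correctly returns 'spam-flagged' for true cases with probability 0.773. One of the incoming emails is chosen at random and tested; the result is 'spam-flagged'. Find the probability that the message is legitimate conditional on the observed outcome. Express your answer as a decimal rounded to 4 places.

Write H for 'the message is spam'. Prior odds H:¬H = 0.072/0.928 = 0.077586. For the 'spam-flagged' outcome, the likelihood ratio is 0.773/0.181 = 4.2707.
Posterior odds = 0.077586 × 4.2707 = 0.33135, so P(H|E) = 0.33135/(1+0.33135) = 0.2489. Then P(¬H|E) = 1 − 0.2489 = 0.7511.

P(¬H | E) ≈ 0.7511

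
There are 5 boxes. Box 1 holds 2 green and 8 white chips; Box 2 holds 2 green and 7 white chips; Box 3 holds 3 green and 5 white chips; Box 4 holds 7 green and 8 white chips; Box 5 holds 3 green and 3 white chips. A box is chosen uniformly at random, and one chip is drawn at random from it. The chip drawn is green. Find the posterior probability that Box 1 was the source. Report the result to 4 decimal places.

Posterior probability ≈ 0.1134

P(green|Box 1) = 0.2; P(green|Box 2) = 0.2222; P(green|Box 3) = 0.375; P(green|Box 4) = 0.4667; P(green|Box 5) = 0.5.
Prior × likelihood for each source: 0.2·0.2=0.04000, 0.2·0.2222=0.04444, 0.2·0.375=0.07500, 0.2·0.4667=0.09333, 0.2·0.5=0.1000. Summing gives P(green) = 0.35278.
P(Box 1 | green) = 0.04000 / 0.35278 = 0.1134.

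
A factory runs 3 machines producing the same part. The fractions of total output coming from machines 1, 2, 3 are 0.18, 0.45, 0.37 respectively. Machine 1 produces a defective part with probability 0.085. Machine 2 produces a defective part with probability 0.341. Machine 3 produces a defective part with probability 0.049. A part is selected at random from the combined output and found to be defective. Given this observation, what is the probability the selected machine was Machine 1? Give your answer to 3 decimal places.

Tabulate prior·likelihood by source: [1] prior 0.18, lik 0.085, product 0.01530; [2] prior 0.45, lik 0.341, product 0.1535; [3] prior 0.37, lik 0.049, product 0.01813.
Normalizing constant = 0.18688; the posterior for Machine 1 is its product over the sum, 0.01530/0.18688 = 0.082.

Posterior probability ≈ 0.082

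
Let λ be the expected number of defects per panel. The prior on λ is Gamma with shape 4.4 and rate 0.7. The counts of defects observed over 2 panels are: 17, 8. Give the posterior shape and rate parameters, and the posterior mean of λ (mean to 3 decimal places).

The Poisson likelihood adds the total count to the shape and the number of exposure periods to the rate. Here ∑xᵢ = 25 and n = 2, so shape 4.4→29.4 and rate 0.7→2.7.
Posterior mean = shape/rate = 29.4/2.7 = 10.889.

Posterior: Gamma(shape=29.4, rate=2.7); mean ≈ 10.889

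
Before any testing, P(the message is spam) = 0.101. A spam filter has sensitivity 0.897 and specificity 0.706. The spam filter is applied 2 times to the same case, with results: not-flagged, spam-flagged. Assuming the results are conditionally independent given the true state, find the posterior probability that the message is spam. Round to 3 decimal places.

Let H be the event that the message is spam; start with P(H) = 0.101. P('spam-flagged'|H) = 0.897, P('spam-flagged'|¬H) = 0.294.
Update on result 1 ('not-flagged'): P(H) ← 0.103·0.1010 / (0.103·0.1010 + 0.706·0.8990) = 0.010403/0.64510 = 0.0161.
Update on result 2 ('spam-flagged'): P(H) ← 0.897·0.0161 / (0.897·0.0161 + 0.294·0.9839) = 0.014465/0.30372 = 0.0476.

Posterior P(H) ≈ 0.048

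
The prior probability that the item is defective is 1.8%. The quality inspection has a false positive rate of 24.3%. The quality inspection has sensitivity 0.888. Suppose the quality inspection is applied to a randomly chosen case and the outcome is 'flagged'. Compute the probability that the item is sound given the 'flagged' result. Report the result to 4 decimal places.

P(¬H | E) ≈ 0.9372

Write H for 'the item is defective'. Prior odds H:¬H = 0.018/0.982 = 0.018330. For the 'flagged' outcome, the likelihood ratio is 0.888/0.243 = 3.6543.
Posterior odds = 0.018330 × 3.6543 = 0.066983, so P(H|E) = 0.066983/(1+0.066983) = 0.0628. Then P(¬H|E) = 1 − 0.0628 = 0.9372.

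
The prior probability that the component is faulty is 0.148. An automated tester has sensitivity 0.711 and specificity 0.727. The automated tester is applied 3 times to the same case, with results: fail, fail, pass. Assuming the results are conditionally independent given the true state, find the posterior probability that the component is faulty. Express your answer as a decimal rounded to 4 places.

Let H be the event that the component is faulty; start with P(H) = 0.148. P('fail'|H) = 0.711, P('fail'|¬H) = 0.273.
Update on result 1 ('fail'): P(H) ← 0.711·0.1480 / (0.711·0.1480 + 0.273·0.8520) = 0.10523/0.33782 = 0.3115.
Update on result 2 ('fail'): P(H) ← 0.711·0.3115 / (0.711·0.3115 + 0.273·0.6885) = 0.22147/0.40943 = 0.5409.
Update on result 3 ('pass'): P(H) ← 0.289·0.5409 / (0.289·0.5409 + 0.727·0.4591) = 0.15632/0.49008 = 0.3190.

Posterior P(H) ≈ 0.3190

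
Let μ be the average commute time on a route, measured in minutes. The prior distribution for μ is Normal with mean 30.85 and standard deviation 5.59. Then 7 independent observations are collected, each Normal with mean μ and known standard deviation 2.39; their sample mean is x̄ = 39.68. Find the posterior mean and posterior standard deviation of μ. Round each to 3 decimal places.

Posterior mean ≈ 39.455; posterior SD ≈ 0.892

Prior precision 1/τ₀² = 1/5.59² = 0.0320019; data precision n/σ² = 7/2.39² = 1.22547.
Posterior precision = 0.0320019 + 1.22547 = 1.25747, giving posterior SD = 1/√1.25747 = 0.892.
Posterior mean = (0.0320019·30.85 + 1.22547·39.68) / 1.25747 = 39.455.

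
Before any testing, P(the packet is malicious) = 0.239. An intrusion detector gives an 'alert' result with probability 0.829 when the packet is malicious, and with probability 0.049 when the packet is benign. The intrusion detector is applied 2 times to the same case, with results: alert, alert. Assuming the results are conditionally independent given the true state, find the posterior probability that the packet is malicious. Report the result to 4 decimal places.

Posterior P(H) ≈ 0.9890

Let H be the event that the packet is malicious; start with P(H) = 0.239. P('alert'|H) = 0.829, P('alert'|¬H) = 0.049.
Update on result 1 ('alert'): P(H) ← 0.829·0.2390 / (0.829·0.2390 + 0.049·0.7610) = 0.19813/0.23542 = 0.8416.
Update on result 2 ('alert'): P(H) ← 0.829·0.8416 / (0.829·0.8416 + 0.049·0.1584) = 0.69769/0.70545 = 0.9890.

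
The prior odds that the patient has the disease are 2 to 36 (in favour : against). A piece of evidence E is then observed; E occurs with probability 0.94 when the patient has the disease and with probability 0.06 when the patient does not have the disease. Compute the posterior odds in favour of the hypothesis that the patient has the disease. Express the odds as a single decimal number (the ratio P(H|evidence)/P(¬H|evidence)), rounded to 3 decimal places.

Posterior odds ≈ 0.870

Prior odds = 2/36 = 0.055556. In log-odds, ln(0.055556) = -2.8904.
Add log likelihood ratio: ln(15.667) = 2.7515.
Posterior log-odds = -0.13884, so posterior odds = exp(-0.13884) = 0.87037.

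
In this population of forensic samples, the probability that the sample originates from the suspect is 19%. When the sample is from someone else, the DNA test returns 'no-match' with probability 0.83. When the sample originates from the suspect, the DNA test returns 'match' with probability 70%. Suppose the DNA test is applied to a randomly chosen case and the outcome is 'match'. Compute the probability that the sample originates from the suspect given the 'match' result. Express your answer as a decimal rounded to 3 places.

Write H for 'the sample originates from the suspect'. Prior odds H:¬H = 0.19/0.81 = 0.23457. For the 'match' outcome, the likelihood ratio is 0.7/0.17 = 4.1176.
Posterior odds = 0.23457 × 4.1176 = 0.96587, so P(H|E) = 0.96587/(1+0.96587) = 0.491.

P(H | E) ≈ 0.491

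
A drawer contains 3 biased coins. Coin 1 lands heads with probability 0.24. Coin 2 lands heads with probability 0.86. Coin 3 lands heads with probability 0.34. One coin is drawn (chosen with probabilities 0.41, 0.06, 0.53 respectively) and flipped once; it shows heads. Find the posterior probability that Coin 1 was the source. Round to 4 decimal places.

Posterior probability ≈ 0.2980

P(heads|C1) = 0.24; P(heads|C2) = 0.86; P(heads|C3) = 0.34.
Prior × likelihood for each source: 0.41·0.24=0.09840, 0.06·0.86=0.05160, 0.53·0.34=0.1802. Summing gives P(heads) = 0.33020.
P(Coin 1 | heads) = 0.09840 / 0.33020 = 0.2980.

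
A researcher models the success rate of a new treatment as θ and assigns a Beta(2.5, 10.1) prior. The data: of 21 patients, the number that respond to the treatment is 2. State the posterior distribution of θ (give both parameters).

The binomial likelihood is conjugate to the Beta prior: with 2 successes and 19 failures, the posterior is Beta(2.5+2, 10.1+19) = Beta(4.5, 29.1).

Posterior: Beta(4.5, 29.1)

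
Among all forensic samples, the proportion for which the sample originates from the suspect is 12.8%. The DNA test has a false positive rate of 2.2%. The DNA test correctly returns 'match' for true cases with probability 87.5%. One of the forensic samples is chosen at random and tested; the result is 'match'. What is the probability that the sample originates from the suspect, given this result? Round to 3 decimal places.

Write H for 'the sample originates from the suspect'. Prior odds H:¬H = 0.128/0.872 = 0.14679. For the 'match' outcome, the likelihood ratio is 0.875/0.022 = 39.773.
Posterior odds = 0.14679 × 39.773 = 5.8382, so P(H|E) = 5.8382/(1+5.8382) = 0.854.

P(H | E) ≈ 0.854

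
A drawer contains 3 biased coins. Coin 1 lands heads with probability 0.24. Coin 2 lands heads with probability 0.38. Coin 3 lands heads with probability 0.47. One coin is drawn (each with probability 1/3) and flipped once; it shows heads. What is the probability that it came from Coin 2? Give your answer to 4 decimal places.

Posterior probability ≈ 0.3486

P(heads|C1) = 0.24; P(heads|C2) = 0.38; P(heads|C3) = 0.47.
Prior × likelihood for each source: 0.333333·0.24=0.08000, 0.333333·0.38=0.1267, 0.333333·0.47=0.1567. Summing gives P(heads) = 0.36333.
P(Coin 2 | heads) = 0.1267 / 0.36333 = 0.3486.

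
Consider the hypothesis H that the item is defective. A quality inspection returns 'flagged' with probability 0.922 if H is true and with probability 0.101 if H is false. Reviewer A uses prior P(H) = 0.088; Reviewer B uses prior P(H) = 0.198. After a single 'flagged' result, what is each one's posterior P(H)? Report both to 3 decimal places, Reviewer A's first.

Reviewer A: 0.468; Reviewer B: 0.693

The likelihood ratio for a 'flagged' result is 0.922/0.101 = 9.1287.
Reviewer A: prior odds 0.088/0.912 = 0.096491; posterior odds 0.88084; posterior probability 0.468.
Reviewer B: prior odds 0.198/0.802 = 0.24688; posterior odds 2.2537; posterior probability 0.693.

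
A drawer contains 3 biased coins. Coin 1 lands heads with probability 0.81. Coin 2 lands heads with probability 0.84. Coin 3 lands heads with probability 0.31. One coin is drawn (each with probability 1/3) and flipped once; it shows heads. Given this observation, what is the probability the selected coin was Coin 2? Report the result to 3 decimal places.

P(heads|C1) = 0.81; P(heads|C2) = 0.84; P(heads|C3) = 0.31.
Prior × likelihood for each source: 0.333333·0.81=0.2700, 0.333333·0.84=0.2800, 0.333333·0.31=0.1033. Summing gives P(heads) = 0.65333.
P(Coin 2 | heads) = 0.2800 / 0.65333 = 0.429.

Posterior probability ≈ 0.429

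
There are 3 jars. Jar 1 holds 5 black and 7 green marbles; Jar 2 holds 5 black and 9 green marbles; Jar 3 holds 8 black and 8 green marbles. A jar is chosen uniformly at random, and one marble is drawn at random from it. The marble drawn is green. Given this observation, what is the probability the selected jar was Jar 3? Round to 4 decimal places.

Posterior probability ≈ 0.2897

Tabulate prior·likelihood by source: [1] prior 0.333333, lik 0.5833, product 0.1944; [2] prior 0.333333, lik 0.6429, product 0.2143; [3] prior 0.333333, lik 0.5, product 0.1667.
Normalizing constant = 0.57540; the posterior for Jar 3 is its product over the sum, 0.1667/0.57540 = 0.2897.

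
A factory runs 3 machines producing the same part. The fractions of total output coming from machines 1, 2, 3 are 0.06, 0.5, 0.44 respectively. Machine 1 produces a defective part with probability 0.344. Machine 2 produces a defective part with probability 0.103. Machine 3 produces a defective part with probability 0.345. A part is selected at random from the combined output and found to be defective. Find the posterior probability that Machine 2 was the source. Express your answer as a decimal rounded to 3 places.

Tabulate prior·likelihood by source: [1] prior 0.06, lik 0.344, product 0.02064; [2] prior 0.5, lik 0.103, product 0.05150; [3] prior 0.44, lik 0.345, product 0.1518.
Normalizing constant = 0.22394; the posterior for Machine 2 is its product over the sum, 0.05150/0.22394 = 0.230.

Posterior probability ≈ 0.230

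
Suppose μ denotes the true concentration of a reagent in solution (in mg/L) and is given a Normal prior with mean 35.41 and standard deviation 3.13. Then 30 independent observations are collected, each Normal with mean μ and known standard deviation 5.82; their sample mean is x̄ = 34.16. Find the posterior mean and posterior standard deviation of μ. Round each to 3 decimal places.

With known σ, the Normal prior is conjugate. Weight on the data is w = (n/σ²)/(n/σ² + 1/τ₀²) = 0.885677/(0.885677+0.102073) = 0.89666.
Posterior mean = w·x̄ + (1−w)·μ₀ = 0.89666·34.16 + 0.10334·35.41 = 34.289. Posterior variance = 1/(0.885677+0.102073) = 1.01240, so SD = 1.006.

Posterior mean ≈ 34.289; posterior SD ≈ 1.006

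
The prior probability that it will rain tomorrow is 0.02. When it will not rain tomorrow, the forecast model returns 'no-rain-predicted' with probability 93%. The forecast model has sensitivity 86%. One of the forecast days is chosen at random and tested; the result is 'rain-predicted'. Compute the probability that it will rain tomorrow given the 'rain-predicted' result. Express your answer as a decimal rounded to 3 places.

Let H be the event that it will rain tomorrow. P(H) = 0.02, so P(¬H) = 0.98. With E the 'rain-predicted' result, P(E|H) = 0.86 and P(E|¬H) = 0.07.
P(E) = 0.86·0.02 + 0.07·0.98 = 0.017200 + 0.068600 = 0.085800.
By Bayes' theorem, P(H|E) = 0.017200 / 0.085800 = 0.200.

P(H | E) ≈ 0.200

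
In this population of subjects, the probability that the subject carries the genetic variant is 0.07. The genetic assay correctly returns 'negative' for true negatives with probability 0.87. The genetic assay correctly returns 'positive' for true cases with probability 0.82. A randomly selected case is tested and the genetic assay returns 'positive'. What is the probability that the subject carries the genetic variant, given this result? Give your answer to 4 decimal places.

P(H | E) ≈ 0.3219

Write H for 'the subject carries the genetic variant'. Prior odds H:¬H = 0.07/0.93 = 0.075269. For the 'positive' outcome, the likelihood ratio is 0.82/0.13 = 6.3077.
Posterior odds = 0.075269 × 6.3077 = 0.47477, so P(H|E) = 0.47477/(1+0.47477) = 0.3219.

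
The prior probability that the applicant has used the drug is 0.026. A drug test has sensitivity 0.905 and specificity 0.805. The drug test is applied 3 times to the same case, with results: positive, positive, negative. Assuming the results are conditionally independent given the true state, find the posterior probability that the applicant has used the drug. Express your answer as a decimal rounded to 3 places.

With H the event that the applicant has used the drug, the joint likelihood of the observed sequence is P(data|H) = 0.905·0.905·0.095 = 0.077807 and P(data|¬H) = 0.195·0.195·0.805 = 0.030610.
Bayes: P(H|data) = 0.026·0.077807 / (0.026·0.077807 + 0.974·0.030610) = 0.0020230/0.031837 = 0.0635.

Posterior P(H) ≈ 0.064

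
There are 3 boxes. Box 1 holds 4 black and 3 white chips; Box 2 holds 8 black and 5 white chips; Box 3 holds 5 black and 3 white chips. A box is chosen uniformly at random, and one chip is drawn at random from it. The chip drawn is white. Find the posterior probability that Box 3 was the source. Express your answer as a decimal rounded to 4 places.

Posterior probability ≈ 0.3156

P(white|Box 1) = 0.4286; P(white|Box 2) = 0.3846; P(white|Box 3) = 0.375.
Prior × likelihood for each source: 0.333333·0.4286=0.1429, 0.333333·0.3846=0.1282, 0.333333·0.375=0.1250. Summing gives P(white) = 0.39606.
P(Box 3 | white) = 0.1250 / 0.39606 = 0.3156.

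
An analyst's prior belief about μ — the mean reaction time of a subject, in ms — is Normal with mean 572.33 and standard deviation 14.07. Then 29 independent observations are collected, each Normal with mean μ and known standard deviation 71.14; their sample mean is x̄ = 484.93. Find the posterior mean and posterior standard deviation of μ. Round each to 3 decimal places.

Prior precision 1/τ₀² = 1/14.07² = 0.00505140; data precision n/σ² = 29/71.14² = 0.00573021.
Posterior precision = 0.00505140 + 0.00573021 = 0.0107816, giving posterior SD = 1/√0.0107816 = 9.631.
Posterior mean = (0.00505140·572.33 + 0.00573021·484.93) / 0.0107816 = 525.879.

Posterior mean ≈ 525.879; posterior SD ≈ 9.631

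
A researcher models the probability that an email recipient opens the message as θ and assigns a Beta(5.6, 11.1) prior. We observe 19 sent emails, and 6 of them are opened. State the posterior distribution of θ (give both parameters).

Posterior: Beta(11.6, 24.1)

Observing 6 successes and 13 failures updates Beta(5.6, 11.1) by adding the success and failure counts to the two shape parameters: α = 5.6+6 = 11.6, β = 11.1+13 = 24.1.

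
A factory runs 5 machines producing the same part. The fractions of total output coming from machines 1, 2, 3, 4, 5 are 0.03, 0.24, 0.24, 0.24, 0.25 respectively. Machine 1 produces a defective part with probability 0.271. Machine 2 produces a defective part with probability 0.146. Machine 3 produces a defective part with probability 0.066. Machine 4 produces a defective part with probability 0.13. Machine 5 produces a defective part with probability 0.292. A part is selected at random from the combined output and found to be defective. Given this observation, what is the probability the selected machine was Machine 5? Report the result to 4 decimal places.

P(defective|M1) = 0.271; P(defective|M2) = 0.146; P(defective|M3) = 0.066; P(defective|M4) = 0.13; P(defective|M5) = 0.292.
Prior × likelihood for each source: 0.03·0.271=0.008130, 0.24·0.146=0.03504, 0.24·0.066=0.01584, 0.24·0.13=0.03120, 0.25·0.292=0.07300. Summing gives P(defective) = 0.16321.
P(Machine 5 | defective) = 0.07300 / 0.16321 = 0.4473.

Posterior probability ≈ 0.4473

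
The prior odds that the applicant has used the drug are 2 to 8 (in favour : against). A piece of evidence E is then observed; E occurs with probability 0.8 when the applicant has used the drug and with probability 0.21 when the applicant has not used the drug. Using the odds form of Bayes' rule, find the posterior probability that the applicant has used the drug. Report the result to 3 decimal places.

Prior odds = 2/8 = 0.25000.
Likelihood ratio for E = 0.8/0.21 = 3.8095.
Posterior odds = prior odds × LR = 0.95238.
Posterior probability = odds/(1+odds) = 0.95238/1.9524 = 0.488.

Posterior probability ≈ 0.488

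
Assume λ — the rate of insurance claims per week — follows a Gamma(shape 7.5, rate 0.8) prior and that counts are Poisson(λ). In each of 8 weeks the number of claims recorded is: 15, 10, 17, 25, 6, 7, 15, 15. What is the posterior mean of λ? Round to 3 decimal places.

Posterior mean ≈ 13.352

Total count ∑xᵢ = 110 over n = 8 weeks.
Gamma is conjugate to the Poisson likelihood: posterior is Gamma(shape = 7.5+110 = 117.5, rate = 0.8+8 = 8.8).
Posterior mean = shape/rate = 117.5/8.8 = 13.352.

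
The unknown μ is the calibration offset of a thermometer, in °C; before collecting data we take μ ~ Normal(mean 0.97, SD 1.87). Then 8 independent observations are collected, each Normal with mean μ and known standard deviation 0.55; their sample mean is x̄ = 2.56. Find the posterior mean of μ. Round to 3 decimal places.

Posterior mean ≈ 2.543

Prior precision 1/τ₀² = 1/1.87² = 0.285968; data precision n/σ² = 8/0.55² = 26.4463.
Posterior precision = 0.285968 + 26.4463 = 26.7322.
Posterior mean = (0.285968·0.97 + 26.4463·2.56) / 26.7322 = 2.543.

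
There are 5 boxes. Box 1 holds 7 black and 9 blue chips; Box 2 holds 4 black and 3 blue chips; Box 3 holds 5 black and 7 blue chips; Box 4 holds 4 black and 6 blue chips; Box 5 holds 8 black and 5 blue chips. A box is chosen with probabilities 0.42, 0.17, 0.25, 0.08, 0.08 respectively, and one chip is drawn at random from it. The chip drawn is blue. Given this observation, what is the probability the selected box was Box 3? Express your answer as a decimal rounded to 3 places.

P(blue|Box 1) = 0.5625; P(blue|Box 2) = 0.4286; P(blue|Box 3) = 0.5833; P(blue|Box 4) = 0.6; P(blue|Box 5) = 0.3846.
Prior × likelihood for each source: 0.42·0.5625=0.2362, 0.17·0.4286=0.07286, 0.25·0.5833=0.1458, 0.08·0.6=0.04800, 0.08·0.3846=0.03077. Summing gives P(blue) = 0.53371.
P(Box 3 | blue) = 0.1458 / 0.53371 = 0.273.

Posterior probability ≈ 0.273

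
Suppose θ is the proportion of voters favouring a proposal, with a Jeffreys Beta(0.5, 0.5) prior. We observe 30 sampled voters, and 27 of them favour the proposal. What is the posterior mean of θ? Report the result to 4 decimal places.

Observing 27 successes and 3 failures updates Beta(0.5, 0.5) by adding the success and failure counts to the two shape parameters: α = 0.5+27 = 27.5, β = 0.5+3 = 3.5.
E[θ | data] = 27.5/(27.5+3.5) = 0.8871.

Posterior mean ≈ 0.8871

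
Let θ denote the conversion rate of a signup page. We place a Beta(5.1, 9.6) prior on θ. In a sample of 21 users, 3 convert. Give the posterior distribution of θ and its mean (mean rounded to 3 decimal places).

Posterior: Beta(8.1, 27.6); mean ≈ 0.227

Observing 3 successes and 18 failures updates Beta(5.1, 9.6) by adding the success and failure counts to the two shape parameters: α = 5.1+3 = 8.1, β = 9.6+18 = 27.6.
Posterior mean = α/(α+β) = 8.1/35.7 = 0.227.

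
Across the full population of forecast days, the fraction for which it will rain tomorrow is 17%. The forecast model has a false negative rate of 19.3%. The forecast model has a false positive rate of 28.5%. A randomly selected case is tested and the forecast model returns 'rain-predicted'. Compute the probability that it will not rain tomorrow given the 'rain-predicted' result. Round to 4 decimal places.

Write H for 'it will rain tomorrow'. Prior odds H:¬H = 0.17/0.83 = 0.20482. For the 'rain-predicted' outcome, the likelihood ratio is 0.807/0.285 = 2.8316.
Posterior odds = 0.20482 × 2.8316 = 0.57996, so P(H|E) = 0.57996/(1+0.57996) = 0.3671. Then P(¬H|E) = 1 − 0.3671 = 0.6329.

P(¬H | E) ≈ 0.6329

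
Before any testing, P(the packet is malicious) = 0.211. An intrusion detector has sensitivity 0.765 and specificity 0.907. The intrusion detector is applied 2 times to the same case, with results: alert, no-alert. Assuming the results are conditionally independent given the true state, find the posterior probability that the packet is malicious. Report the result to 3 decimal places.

Let H be the event that the packet is malicious; start with P(H) = 0.211. P('alert'|H) = 0.765, P('alert'|¬H) = 0.093.
Update on result 1 ('alert'): P(H) ← 0.765·0.2110 / (0.765·0.2110 + 0.093·0.7890) = 0.16142/0.23479 = 0.6875.
Update on result 2 ('no-alert'): P(H) ← 0.235·0.6875 / (0.235·0.6875 + 0.907·0.3125) = 0.16156/0.44501 = 0.3630.

Posterior P(H) ≈ 0.363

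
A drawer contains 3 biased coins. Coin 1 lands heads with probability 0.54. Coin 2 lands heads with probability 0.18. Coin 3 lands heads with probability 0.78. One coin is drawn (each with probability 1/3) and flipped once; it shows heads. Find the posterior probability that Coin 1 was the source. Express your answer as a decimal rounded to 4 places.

Tabulate prior·likelihood by source: [1] prior 0.333333, lik 0.54, product 0.1800; [2] prior 0.333333, lik 0.18, product 0.06000; [3] prior 0.333333, lik 0.78, product 0.2600.
Normalizing constant = 0.50000; the posterior for Coin 1 is its product over the sum, 0.1800/0.50000 = 0.3600.

Posterior probability ≈ 0.3600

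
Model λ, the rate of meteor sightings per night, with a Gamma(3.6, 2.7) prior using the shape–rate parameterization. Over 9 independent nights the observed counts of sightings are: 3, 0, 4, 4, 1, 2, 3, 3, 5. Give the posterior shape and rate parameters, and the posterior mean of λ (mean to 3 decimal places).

The Poisson likelihood adds the total count to the shape and the number of exposure periods to the rate. Here ∑xᵢ = 25 and n = 9, so shape 3.6→28.6 and rate 2.7→11.7.
E[λ | data] = 28.6/11.7 = 2.444.

Posterior: Gamma(shape=28.6, rate=11.7); mean ≈ 2.444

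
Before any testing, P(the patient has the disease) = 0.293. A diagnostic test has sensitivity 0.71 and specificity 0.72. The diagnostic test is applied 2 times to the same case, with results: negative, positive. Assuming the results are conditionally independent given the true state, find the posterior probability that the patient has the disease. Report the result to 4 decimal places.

Posterior P(H) ≈ 0.2974

With H the event that the patient has the disease, the joint likelihood of the observed sequence is P(data|H) = 0.29·0.71 = 0.20590 and P(data|¬H) = 0.72·0.28 = 0.20160.
Bayes: P(H|data) = 0.293·0.20590 / (0.293·0.20590 + 0.707·0.20160) = 0.060329/0.20286 = 0.2974.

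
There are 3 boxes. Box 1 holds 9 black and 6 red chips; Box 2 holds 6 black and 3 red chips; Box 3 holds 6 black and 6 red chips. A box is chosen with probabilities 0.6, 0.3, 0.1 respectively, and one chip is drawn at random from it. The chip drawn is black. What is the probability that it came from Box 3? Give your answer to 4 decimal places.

Posterior probability ≈ 0.0820

P(black|Box 1) = 0.6; P(black|Box 2) = 0.6667; P(black|Box 3) = 0.5.
Prior × likelihood for each source: 0.6·0.6=0.3600, 0.3·0.6667=0.2000, 0.1·0.5=0.05000. Summing gives P(black) = 0.61000.
P(Box 3 | black) = 0.05000 / 0.61000 = 0.0820.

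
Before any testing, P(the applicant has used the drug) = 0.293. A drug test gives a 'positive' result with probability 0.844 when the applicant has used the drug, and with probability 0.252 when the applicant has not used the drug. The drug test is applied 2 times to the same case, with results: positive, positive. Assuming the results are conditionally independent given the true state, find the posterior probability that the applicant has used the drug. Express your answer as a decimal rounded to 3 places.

Posterior P(H) ≈ 0.823

With H the event that the applicant has used the drug, the joint likelihood of the observed sequence is P(data|H) = 0.844·0.844 = 0.71234 and P(data|¬H) = 0.252·0.252 = 0.063504.
Bayes: P(H|data) = 0.293·0.71234 / (0.293·0.71234 + 0.707·0.063504) = 0.20871/0.25361 = 0.8230.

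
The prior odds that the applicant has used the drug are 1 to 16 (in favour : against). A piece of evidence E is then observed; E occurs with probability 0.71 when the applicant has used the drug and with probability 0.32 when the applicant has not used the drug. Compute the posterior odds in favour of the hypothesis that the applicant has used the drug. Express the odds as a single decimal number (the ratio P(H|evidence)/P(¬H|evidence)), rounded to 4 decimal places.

Prior odds = 1/16 = 0.062500. In log-odds, ln(0.062500) = -2.7726.
Add log likelihood ratio: ln(2.2188) = 0.79694.
Posterior log-odds = -1.9756, so posterior odds = exp(-1.9756) = 0.13867.

Posterior odds ≈ 0.1387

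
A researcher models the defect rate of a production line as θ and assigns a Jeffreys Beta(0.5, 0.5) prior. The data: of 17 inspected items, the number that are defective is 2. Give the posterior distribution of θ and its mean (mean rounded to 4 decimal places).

The binomial likelihood is conjugate to the Beta prior: with 2 successes and 15 failures, the posterior is Beta(0.5+2, 0.5+15) = Beta(2.5, 15.5).
E[θ | data] = 2.5/(2.5+15.5) = 0.1389.

Posterior: Beta(2.5, 15.5); mean ≈ 0.1389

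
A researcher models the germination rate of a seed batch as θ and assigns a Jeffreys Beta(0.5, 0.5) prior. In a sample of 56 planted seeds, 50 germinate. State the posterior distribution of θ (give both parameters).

Posterior: Beta(50.5, 6.5)

The binomial likelihood is conjugate to the Beta prior: with 50 successes and 6 failures, the posterior is Beta(0.5+50, 0.5+6) = Beta(50.5, 6.5).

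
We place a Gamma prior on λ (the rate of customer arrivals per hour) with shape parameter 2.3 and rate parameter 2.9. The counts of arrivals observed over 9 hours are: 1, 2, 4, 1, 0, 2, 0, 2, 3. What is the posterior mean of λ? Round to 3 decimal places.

Total count ∑xᵢ = 15 over n = 9 hours.
Gamma is conjugate to the Poisson likelihood: posterior is Gamma(shape = 2.3+15 = 17.3, rate = 2.9+9 = 11.9).
Posterior mean = shape/rate = 17.3/11.9 = 1.454.

Posterior mean ≈ 1.454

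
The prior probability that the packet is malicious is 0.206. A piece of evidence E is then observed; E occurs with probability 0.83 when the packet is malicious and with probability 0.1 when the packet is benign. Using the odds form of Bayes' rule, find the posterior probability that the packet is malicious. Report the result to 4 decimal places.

Posterior probability ≈ 0.6829

Prior odds = 0.206/(1−0.206) = 0.25945. In log-odds, ln(0.25945) = -1.3492.
Add log likelihood ratio: ln(8.3000) = 2.1163.
Posterior log-odds = 0.76705, so posterior odds = exp(0.76705) = 2.1534. Converting, P(H|E) = 2.1534/3.1534 = 0.6829.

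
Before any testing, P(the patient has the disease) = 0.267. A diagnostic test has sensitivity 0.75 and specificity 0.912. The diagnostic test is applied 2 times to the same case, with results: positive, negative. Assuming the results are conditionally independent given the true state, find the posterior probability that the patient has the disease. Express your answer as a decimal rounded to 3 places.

Posterior P(H) ≈ 0.460

Let H be the event that the patient has the disease; start with P(H) = 0.267. P('positive'|H) = 0.75, P('positive'|¬H) = 0.088.
Update on result 1 ('positive'): P(H) ← 0.75·0.2670 / (0.75·0.2670 + 0.088·0.7330) = 0.20025/0.26475 = 0.7564.
Update on result 2 ('negative'): P(H) ← 0.25·0.7564 / (0.25·0.7564 + 0.912·0.2436) = 0.18909/0.41129 = 0.4598.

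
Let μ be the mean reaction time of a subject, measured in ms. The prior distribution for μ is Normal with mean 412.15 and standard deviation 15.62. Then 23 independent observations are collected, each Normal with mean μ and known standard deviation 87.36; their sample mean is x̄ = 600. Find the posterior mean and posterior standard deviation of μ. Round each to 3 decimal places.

Posterior mean ≈ 491.748; posterior SD ≈ 11.858

Prior precision 1/τ₀² = 1/15.62² = 0.00409862; data precision n/σ² = 23/87.36² = 0.00301372.
Posterior precision = 0.00409862 + 0.00301372 = 0.00711234, giving posterior SD = 1/√0.00711234 = 11.858.
Posterior mean = (0.00409862·412.15 + 0.00301372·600) / 0.00711234 = 491.748.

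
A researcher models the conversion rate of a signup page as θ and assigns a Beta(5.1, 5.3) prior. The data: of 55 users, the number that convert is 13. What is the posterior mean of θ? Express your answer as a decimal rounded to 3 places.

Posterior mean ≈ 0.277

The binomial likelihood is conjugate to the Beta prior: with 13 successes and 42 failures, the posterior is Beta(5.1+13, 5.3+42) = Beta(18.1, 47.3).
Posterior mean = α/(α+β) = 18.1/65.4 = 0.277.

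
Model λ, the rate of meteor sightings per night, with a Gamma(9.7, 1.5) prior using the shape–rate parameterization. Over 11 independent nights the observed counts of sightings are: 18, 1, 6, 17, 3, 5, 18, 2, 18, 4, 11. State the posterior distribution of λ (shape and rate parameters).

Total count ∑xᵢ = 103 over n = 11 nights.
Gamma is conjugate to the Poisson likelihood: posterior is Gamma(shape = 9.7+103 = 112.7, rate = 1.5+11 = 12.5).

Posterior: Gamma(shape=112.7, rate=12.5)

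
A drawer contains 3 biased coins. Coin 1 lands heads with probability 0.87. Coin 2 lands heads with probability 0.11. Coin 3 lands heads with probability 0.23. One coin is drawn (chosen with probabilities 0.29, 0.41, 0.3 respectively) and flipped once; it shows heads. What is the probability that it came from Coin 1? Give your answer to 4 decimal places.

P(heads|C1) = 0.87; P(heads|C2) = 0.11; P(heads|C3) = 0.23.
Prior × likelihood for each source: 0.29·0.87=0.2523, 0.41·0.11=0.04510, 0.3·0.23=0.06900. Summing gives P(heads) = 0.36640.
P(Coin 1 | heads) = 0.2523 / 0.36640 = 0.6886.

Posterior probability ≈ 0.6886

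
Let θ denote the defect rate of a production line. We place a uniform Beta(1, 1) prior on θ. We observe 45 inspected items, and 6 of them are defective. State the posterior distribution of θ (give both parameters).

Observing 6 successes and 39 failures updates Beta(1, 1) by adding the success and failure counts to the two shape parameters: α = 1+6 = 7, β = 1+39 = 40.

Posterior: Beta(7, 40)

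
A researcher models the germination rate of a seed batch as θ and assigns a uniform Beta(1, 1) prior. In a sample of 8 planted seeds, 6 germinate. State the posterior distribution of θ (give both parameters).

Posterior: Beta(7, 3)

The binomial likelihood is conjugate to the Beta prior: with 6 successes and 2 failures, the posterior is Beta(1+6, 1+2) = Beta(7, 3).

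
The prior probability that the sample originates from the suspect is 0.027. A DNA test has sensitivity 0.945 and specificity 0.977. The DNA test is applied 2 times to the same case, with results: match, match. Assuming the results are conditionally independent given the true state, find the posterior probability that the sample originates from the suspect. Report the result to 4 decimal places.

Let H be the event that the sample originates from the suspect; start with P(H) = 0.027. P('match'|H) = 0.945, P('match'|¬H) = 0.023.
Update on result 1 ('match'): P(H) ← 0.945·0.0270 / (0.945·0.0270 + 0.023·0.9730) = 0.025515/0.047894 = 0.5327.
Update on result 2 ('match'): P(H) ← 0.945·0.5327 / (0.945·0.5327 + 0.023·0.4673) = 0.50344/0.51419 = 0.9791.

Posterior P(H) ≈ 0.9791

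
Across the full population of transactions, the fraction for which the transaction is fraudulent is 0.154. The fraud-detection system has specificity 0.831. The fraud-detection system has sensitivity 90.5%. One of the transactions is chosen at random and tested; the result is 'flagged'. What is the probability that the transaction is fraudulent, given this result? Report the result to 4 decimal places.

P(H | E) ≈ 0.4936

Write H for 'the transaction is fraudulent'. Prior odds H:¬H = 0.154/0.846 = 0.18203. For the 'flagged' outcome, the likelihood ratio is 0.905/0.169 = 5.3550.
Posterior odds = 0.18203 × 5.3550 = 0.97479, so P(H|E) = 0.97479/(1+0.97479) = 0.4936.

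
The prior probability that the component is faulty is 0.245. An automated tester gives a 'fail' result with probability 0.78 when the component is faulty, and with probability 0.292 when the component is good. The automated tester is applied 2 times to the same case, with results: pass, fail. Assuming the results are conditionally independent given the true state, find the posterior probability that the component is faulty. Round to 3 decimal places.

Let H be the event that the component is faulty; start with P(H) = 0.245. P('fail'|H) = 0.78, P('fail'|¬H) = 0.292.
Update on result 1 ('pass'): P(H) ← 0.22·0.2450 / (0.22·0.2450 + 0.708·0.7550) = 0.053900/0.58844 = 0.0916.
Update on result 2 ('fail'): P(H) ← 0.78·0.0916 / (0.78·0.0916 + 0.292·0.9084) = 0.071447/0.33670 = 0.2122.

Posterior P(H) ≈ 0.212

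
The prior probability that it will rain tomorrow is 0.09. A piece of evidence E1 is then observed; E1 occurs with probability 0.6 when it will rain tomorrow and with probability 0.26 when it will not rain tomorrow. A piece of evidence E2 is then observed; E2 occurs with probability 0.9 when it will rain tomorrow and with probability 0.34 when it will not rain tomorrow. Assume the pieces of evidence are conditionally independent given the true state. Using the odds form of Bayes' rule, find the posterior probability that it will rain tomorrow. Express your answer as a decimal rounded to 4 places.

Posterior probability ≈ 0.3766

Prior odds = 0.09/(1−0.09) = 0.098901.
Likelihood ratio for E1 = 0.6/0.26 = 2.3077.
Likelihood ratio for E2 = 0.9/0.34 = 2.6471.
Posterior odds = prior odds × LR₁ × LR₂ = 0.60415.
Posterior probability = odds/(1+odds) = 0.60415/1.6041 = 0.3766.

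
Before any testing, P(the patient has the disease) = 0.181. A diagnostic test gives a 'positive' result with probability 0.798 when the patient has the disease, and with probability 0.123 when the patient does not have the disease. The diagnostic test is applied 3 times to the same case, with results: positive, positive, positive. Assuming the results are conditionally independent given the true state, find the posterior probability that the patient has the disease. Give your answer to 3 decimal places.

Let H be the event that the patient has the disease; start with P(H) = 0.181. P('positive'|H) = 0.798, P('positive'|¬H) = 0.123.
Update on result 1 ('positive'): P(H) ← 0.798·0.1810 / (0.798·0.1810 + 0.123·0.8190) = 0.14444/0.24518 = 0.5891.
Update on result 2 ('positive'): P(H) ← 0.798·0.5891 / (0.798·0.5891 + 0.123·0.4109) = 0.47012/0.52066 = 0.9029.
Update on result 3 ('positive'): P(H) ← 0.798·0.9029 / (0.798·0.9029 + 0.123·0.0971) = 0.72054/0.73248 = 0.9837.

Posterior P(H) ≈ 0.984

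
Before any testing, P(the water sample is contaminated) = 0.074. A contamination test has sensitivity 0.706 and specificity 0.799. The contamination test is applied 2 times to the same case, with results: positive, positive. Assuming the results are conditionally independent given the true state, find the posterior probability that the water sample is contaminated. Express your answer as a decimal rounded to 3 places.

With H the event that the water sample is contaminated, the joint likelihood of the observed sequence is P(data|H) = 0.706·0.706 = 0.49844 and P(data|¬H) = 0.201·0.201 = 0.040401.
Bayes: P(H|data) = 0.074·0.49844 / (0.074·0.49844 + 0.926·0.040401) = 0.036884/0.074296 = 0.4965.

Posterior P(H) ≈ 0.496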